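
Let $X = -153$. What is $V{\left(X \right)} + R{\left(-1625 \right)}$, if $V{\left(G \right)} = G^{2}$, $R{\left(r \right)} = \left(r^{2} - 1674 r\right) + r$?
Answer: $5382659$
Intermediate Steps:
$R{\left(r \right)} = r^{2} - 1673 r$
$V{\left(X \right)} + R{\left(-1625 \right)} = \left(-153\right)^{2} - 1625 \left(-1673 - 1625\right) = 23409 - -5359250 = 23409 + 5359250 = 5382659$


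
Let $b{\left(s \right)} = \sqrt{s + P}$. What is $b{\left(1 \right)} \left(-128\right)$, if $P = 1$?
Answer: $- 128 \sqrt{2} \approx -181.02$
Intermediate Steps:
$b{\left(s \right)} = \sqrt{1 + s}$ ($b{\left(s \right)} = \sqrt{s + 1} = \sqrt{1 + s}$)
$b{\left(1 \right)} \left(-128\right) = \sqrt{1 + 1} \left(-128\right) = \sqrt{2} \left(-128\right) = - 128 \sqrt{2}$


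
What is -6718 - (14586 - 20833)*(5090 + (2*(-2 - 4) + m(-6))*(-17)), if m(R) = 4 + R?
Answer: 33277298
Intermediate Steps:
-6718 - (14586 - 20833)*(5090 + (2*(-2 - 4) + m(-6))*(-17)) = -6718 - (14586 - 20833)*(5090 + (2*(-2 - 4) + (4 - 6))*(-17)) = -6718 - (-6247)*(5090 + (2*(-6) - 2)*(-17)) = -6718 - (-6247)*(5090 + (-12 - 2)*(-17)) = -6718 - (-6247)*(5090 - 14*(-17)) = -6718 - (-6247)*(5090 + 238) = -6718 - (-6247)*5328 = -6718 - 1*(-33284016) = -6718 + 33284016 = 33277298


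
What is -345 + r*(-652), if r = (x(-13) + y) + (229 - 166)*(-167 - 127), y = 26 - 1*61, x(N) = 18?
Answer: 12087083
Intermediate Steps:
y = -35 (y = 26 - 61 = -35)
r = -18539 (r = (18 - 35) + (229 - 166)*(-167 - 127) = -17 + 63*(-294) = -17 - 18522 = -18539)
-345 + r*(-652) = -345 - 18539*(-652) = -345 + 12087428 = 12087083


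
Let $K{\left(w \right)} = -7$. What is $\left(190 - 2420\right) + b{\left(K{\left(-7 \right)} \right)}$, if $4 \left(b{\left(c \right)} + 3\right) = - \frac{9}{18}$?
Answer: $- \frac{17865}{8} \approx -2233.1$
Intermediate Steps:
$b{\left(c \right)} = - \frac{25}{8}$ ($b{\left(c \right)} = -3 + \frac{\left(-9\right) \frac{1}{18}}{4} = -3 + \frac{1}{4} \left(- \frac{1}{2}\right) = -3 - \frac{1}{8} = - \frac{25}{8}$)
$\left(190 - 2420\right) + b{\left(K{\left(-7 \right)} \right)} = \left(190 - 2420\right) - \frac{25}{8} = -2230 - \frac{25}{8} = - \frac{17865}{8}$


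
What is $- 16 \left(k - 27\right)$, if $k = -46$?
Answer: $1168$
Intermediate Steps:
$- 16 \left(k - 27\right) = - 16 \left(-46 - 27\right) = \left(-16\right) \left(-73\right) = 1168$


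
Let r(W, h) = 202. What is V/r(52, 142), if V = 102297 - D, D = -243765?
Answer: 173031/101 ≈ 1713.2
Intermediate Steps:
V = 346062 (V = 102297 - 1*(-243765) = 102297 + 243765 = 346062)
V/r(52, 142) = 346062/202 = 346062*(1/202) = 173031/101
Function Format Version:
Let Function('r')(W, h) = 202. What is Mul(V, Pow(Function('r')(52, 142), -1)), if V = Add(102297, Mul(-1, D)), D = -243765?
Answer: Rational(173031, 101) ≈ 1713.2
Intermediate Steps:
V = 346062 (V = Add(102297, Mul(-1, -243765)) = Add(102297, 243765) = 346062)
Mul(V, Pow(Function('r')(52, 142), -1)) = Mul(346062, Pow(202, -1)) = Mul(346062, Rational(1, 202)) = Rational(173031, 101)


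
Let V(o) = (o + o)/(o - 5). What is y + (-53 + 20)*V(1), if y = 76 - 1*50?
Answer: 85/2 ≈ 42.500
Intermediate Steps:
y = 26 (y = 76 - 50 = 26)
V(o) = 2*o/(-5 + o) (V(o) = (2*o)/(-5 + o) = 2*o/(-5 + o))
y + (-53 + 20)*V(1) = 26 + (-53 + 20)*(2*1/(-5 + 1)) = 26 - 66/(-4) = 26 - 66*(-1)/4 = 26 - 33*(-½) = 26 + 33/2 = 85/2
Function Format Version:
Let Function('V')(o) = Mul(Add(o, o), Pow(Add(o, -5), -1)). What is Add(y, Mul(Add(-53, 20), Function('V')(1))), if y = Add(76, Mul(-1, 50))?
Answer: Rational(85, 2) ≈ 42.500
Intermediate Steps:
y = 26 (y = Add(76, -50) = 26)
Function('V')(o) = Mul(2, o, Pow(Add(-5, o), -1)) (Function('V')(o) = Mul(Mul(2, o), Pow(Add(-5, o), -1)) = Mul(2, o, Pow(Add(-5, o), -1)))
Add(y, Mul(Add(-53, 20), Function('V')(1))) = Add(26, Mul(Add(-53, 20), Mul(2, 1, Pow(Add(-5, 1), -1)))) = Add(26, Mul(-33, Mul(2, 1, Pow(-4, -1)))) = Add(26, Mul(-33, Mul(2, 1, Rational(-1, 4)))) = Add(26, Mul(-33, Rational(-1, 2))) = Add(26, Rational(33, 2)) = Rational(85, 2)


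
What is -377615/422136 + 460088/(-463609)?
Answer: -369285420503/195706048824 ≈ -1.8869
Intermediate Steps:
-377615/422136 + 460088/(-463609) = -377615*1/422136 + 460088*(-1/463609) = -377615/422136 - 460088/463609 = -369285420503/195706048824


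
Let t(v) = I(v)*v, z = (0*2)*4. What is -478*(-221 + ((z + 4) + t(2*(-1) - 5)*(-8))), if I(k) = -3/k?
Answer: 92254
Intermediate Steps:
z = 0 (z = 0*4 = 0)
t(v) = -3 (t(v) = (-3/v)*v = -3)
-478*(-221 + ((z + 4) + t(2*(-1) - 5)*(-8))) = -478*(-221 + ((0 + 4) - 3*(-8))) = -478*(-221 + (4 + 24)) = -478*(-221 + 28) = -478*(-193) = 92254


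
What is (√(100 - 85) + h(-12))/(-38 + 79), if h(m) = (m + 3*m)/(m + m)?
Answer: 2/41 + √15/41 ≈ 0.14324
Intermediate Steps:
h(m) = 2 (h(m) = (4*m)/((2*m)) = (4*m)*(1/(2*m)) = 2)
(√(100 - 85) + h(-12))/(-38 + 79) = (√(100 - 85) + 2)/(-38 + 79) = (√15 + 2)/41 = (2 + √15)*(1/41) = 2/41 + √15/41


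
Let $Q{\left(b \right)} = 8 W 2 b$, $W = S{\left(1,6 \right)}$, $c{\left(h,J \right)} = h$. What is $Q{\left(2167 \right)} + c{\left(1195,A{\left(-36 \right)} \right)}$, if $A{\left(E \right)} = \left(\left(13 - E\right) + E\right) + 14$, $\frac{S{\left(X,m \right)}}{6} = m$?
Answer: $1249387$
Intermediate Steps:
$S{\left(X,m \right)} = 6 m$
$A{\left(E \right)} = 27$ ($A{\left(E \right)} = 13 + 14 = 27$)
$W = 36$ ($W = 6 \cdot 6 = 36$)
$Q{\left(b \right)} = 576 b$ ($Q{\left(b \right)} = 8 \cdot 36 \cdot 2 b = 8 \cdot 72 b = 576 b$)
$Q{\left(2167 \right)} + c{\left(1195,A{\left(-36 \right)} \right)} = 576 \cdot 2167 + 1195 = 1248192 + 1195 = 1249387$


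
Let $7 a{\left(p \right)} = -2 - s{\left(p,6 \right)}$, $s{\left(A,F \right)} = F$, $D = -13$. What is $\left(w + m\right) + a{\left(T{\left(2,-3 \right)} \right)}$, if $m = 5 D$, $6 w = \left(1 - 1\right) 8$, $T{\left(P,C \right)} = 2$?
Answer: $- \frac{463}{7} \approx -66.143$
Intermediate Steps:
$w = 0$ ($w = \frac{\left(1 - 1\right) 8}{6} = \frac{0 \cdot 8}{6} = \frac{1}{6} \cdot 0 = 0$)
$a{\left(p \right)} = - \frac{8}{7}$ ($a{\left(p \right)} = \frac{-2 - 6}{7} = \frac{1}{7} \left(-8\right) = - \frac{8}{7}$)
$m = -65$ ($m = 5 \left(-13\right) = -65$)
$\left(w + m\right) + a{\left(T{\left(2,-3 \right)} \right)} = \left(0 - 65\right) - \frac{8}{7} = -65 - \frac{8}{7} = - \frac{463}{7}$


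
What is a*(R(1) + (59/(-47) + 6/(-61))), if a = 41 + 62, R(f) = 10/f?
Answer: 2553267/2867 ≈ 890.57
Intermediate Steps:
a = 103
a*(R(1) + (59/(-47) + 6/(-61))) = 103*(10/1 + (59/(-47) + 6/(-61))) = 103*(10*1 + (59*(-1/47) + 6*(-1/61))) = 103*(10 + (-59/47 - 6/61)) = 103*(10 - 3881/2867) = 103*(24789/2867) = 2553267/2867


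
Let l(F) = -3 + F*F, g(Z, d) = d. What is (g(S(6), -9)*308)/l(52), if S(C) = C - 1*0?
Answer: -2772/2701 ≈ -1.0263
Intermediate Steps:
S(C) = C (S(C) = C + 0 = C)
l(F) = -3 + F**2
(g(S(6), -9)*308)/l(52) = (-9*308)/(-3 + 52**2) = -2772/(-3 + 2704) = -2772/2701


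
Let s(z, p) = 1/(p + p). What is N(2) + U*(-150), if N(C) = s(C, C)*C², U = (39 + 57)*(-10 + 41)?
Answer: -446399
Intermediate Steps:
s(z, p) = 1/(2*p)
U = 2976 (U = 96*31 = 2976)
N(C) = C/2 (N(C) = (1/(2*C))*C² = C/2)
N(2) + U*(-150) = (½)*2 + 2976*(-150) = 1 - 446400 = -446399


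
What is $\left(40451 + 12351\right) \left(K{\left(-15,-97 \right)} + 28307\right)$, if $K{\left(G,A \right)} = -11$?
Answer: $1494085392$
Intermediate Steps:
$\left(40451 + 12351\right) \left(K{\left(-15,-97 \right)} + 28307\right) = \left(40451 + 12351\right) \left(-11 + 28307\right) = 52802 \cdot 28296 = 1494085392$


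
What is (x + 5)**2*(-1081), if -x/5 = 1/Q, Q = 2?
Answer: -27025/4 ≈ -6756.3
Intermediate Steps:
x = -5/2 ≈ -2.5000
(x + 5)**2*(-1081) = (-5/2 + 5)**2*(-1081) = (5/2)**2*(-1081) = (25/4)*(-1081) = -27025/4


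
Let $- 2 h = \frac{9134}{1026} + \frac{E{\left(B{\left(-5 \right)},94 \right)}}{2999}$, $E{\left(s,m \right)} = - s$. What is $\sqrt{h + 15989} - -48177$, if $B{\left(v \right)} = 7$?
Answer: $48177 + \frac{\sqrt{4203834054695346}}{512829} \approx 48303.0$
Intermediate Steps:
$h = - \frac{6846421}{1538487}$ ($h = - \frac{\frac{9134}{1026} + \frac{\left(-1\right) 7}{2999}}{2} = - \frac{9134 \cdot \frac{1}{1026} - \frac{7}{2999}}{2} = - \frac{\frac{4567}{513} - \frac{7}{2999}}{2} = \left(- \frac{1}{2}\right) \frac{13692842}{1538487} = - \frac{6846421}{1538487} \approx -4.4501$)
$\sqrt{h + 15989} - -48177 = \sqrt{- \frac{6846421}{1538487} + 15989} - -48177 = \sqrt{\frac{24592022222}{1538487}} + 48177 = \frac{\sqrt{4203834054695346}}{512829} + 48177 = 48177 + \frac{\sqrt{4203834054695346}}{512829}$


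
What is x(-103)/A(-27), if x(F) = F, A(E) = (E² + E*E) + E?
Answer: -103/1431 ≈ -0.071978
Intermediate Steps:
A(E) = E + 2*E² (A(E) = (E² + E²) + E = 2*E² + E = E + 2*E²)
x(-103)/A(-27) = -103*(-1/(27*(1 + 2*(-27)))) = -103*(-1/(27*(1 - 54))) = -103/((-27*(-53))) = -103/1431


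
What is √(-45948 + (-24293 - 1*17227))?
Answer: 2*I*√21867 ≈ 295.75*I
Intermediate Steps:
√(-45948 + (-24293 - 1*17227)) = √(-45948 + (-24293 - 17227)) = √(-45948 - 41520) = √(-87468) = 2*I*√21867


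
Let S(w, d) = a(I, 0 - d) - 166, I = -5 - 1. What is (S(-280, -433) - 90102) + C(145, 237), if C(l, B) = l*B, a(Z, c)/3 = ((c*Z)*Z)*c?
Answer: 20192909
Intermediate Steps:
I = -6
a(Z, c) = 3*Z²*c² (a(Z, c) = 3*(((c*Z)*Z)*c) = 3*(((Z*c)*Z)*c) = 3*((c*Z²)*c) = 3*(Z²*c²) = 3*Z²*c²)
S(w, d) = -166 + 108*d² (S(w, d) = 3*(-6)²*(0 - d)² - 166 = 3*36*(-d)² - 166 = 3*36*d² - 166 = 108*d² - 166 = -166 + 108*d²)
C(l, B) = B*l
(S(-280, -433) - 90102) + C(145, 237) = ((-166 + 108*(-433)²) - 90102) + 237*145 = ((-166 + 108*187489) - 90102) + 34365 = ((-166 + 20248812) - 90102) + 34365 = (20248646 - 90102) + 34365 = 20158544 + 34365 = 20192909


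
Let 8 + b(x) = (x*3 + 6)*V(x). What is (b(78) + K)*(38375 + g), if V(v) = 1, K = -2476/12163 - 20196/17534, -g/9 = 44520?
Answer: -810059034997530/9693911 ≈ -8.3564e+7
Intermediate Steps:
g = -400680 (g = -9*44520 = -400680)
K = -13139006/9693911 (K = -2476*1/12163 - 20196*1/17534 = -2476/12163 - 918/797 = -13139006/9693911 ≈ -1.3554)
b(x) = -2 + 3*x (b(x) = -8 + (x*3 + 6)*1 = -8 + (3*x + 6)*1 = -8 + (6 + 3*x)*1 = -8 + (6 + 3*x) = -2 + 3*x)
(b(78) + K)*(38375 + g) = ((-2 + 3*78) - 13139006/9693911)*(38375 - 400680) = ((-2 + 234) - 13139006/9693911)*(-362305) = (232 - 13139006/9693911)*(-362305) = (2235848346/9693911)*(-362305) = -810059034997530/9693911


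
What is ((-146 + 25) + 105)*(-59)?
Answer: 944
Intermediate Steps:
((-146 + 25) + 105)*(-59) = (-121 + 105)*(-59) = -16*(-59) = 944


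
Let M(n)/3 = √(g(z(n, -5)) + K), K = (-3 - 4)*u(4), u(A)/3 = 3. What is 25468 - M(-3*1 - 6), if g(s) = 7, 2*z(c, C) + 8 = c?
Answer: 25468 - 6*I*√14 ≈ 25468.0 - 22.45*I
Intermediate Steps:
u(A) = 9 (u(A) = 3*3 = 9)
z(c, C) = -4 + c/2
K = -63 (K = (-3 - 4)*9 = -7*9 = -63)
M(n) = 6*I*√14 (M(n) = 3*√(7 - 63) = 3*√(-56) = 3*(2*I*√14) = 6*I*√14)
25468 - M(-3*1 - 6) = 25468 - 6*I*√14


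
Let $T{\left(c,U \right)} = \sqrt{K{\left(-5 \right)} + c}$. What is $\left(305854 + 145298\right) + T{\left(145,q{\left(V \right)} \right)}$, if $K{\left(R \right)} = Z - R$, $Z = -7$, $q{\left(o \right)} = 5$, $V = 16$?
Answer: $451152 + \sqrt{143} \approx 4.5116 \cdot 10^{5}$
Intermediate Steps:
$K{\left(R \right)} = -7 - R$
$T{\left(c,U \right)} = \sqrt{-2 + c}$ ($T{\left(c,U \right)} = \sqrt{\left(-7 - -5\right) + c} = \sqrt{\left(-7 + 5\right) + c} = \sqrt{-2 + c}$)
$\left(305854 + 145298\right) + T{\left(145,q{\left(V \right)} \right)} = \left(305854 + 145298\right) + \sqrt{-2 + 145} = 451152 + \sqrt{143}$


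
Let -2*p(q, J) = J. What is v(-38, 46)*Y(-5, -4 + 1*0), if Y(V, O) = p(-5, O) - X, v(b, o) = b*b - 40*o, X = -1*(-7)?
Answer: 1980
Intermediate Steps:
p(q, J) = -J/2
X = 7
v(b, o) = b² - 40*o
Y(V, O) = -7 - O/2 (Y(V, O) = -O/2 - 1*7 = -O/2 - 7 = -7 - O/2)
v(-38, 46)*Y(-5, -4 + 1*0) = ((-38)² - 40*46)*(-7 - (-4 + 1*0)/2) = (1444 - 1840)*(-7 - (-4 + 0)/2) = -396*(-7 - ½*(-4)) = -396*(-7 + 2) = -396*(-5) = 1980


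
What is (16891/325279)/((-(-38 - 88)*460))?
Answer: 2413/2693310120 ≈ 8.9592e-7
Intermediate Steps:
(16891/325279)/((-(-38 - 88)*460)) = (16891*(1/325279))/((-(-126)*460)) = 16891/(325279*((-1*(-57960)))) = (16891/325279)/57960 = (16891/325279)*(1/57960) = 2413/2693310120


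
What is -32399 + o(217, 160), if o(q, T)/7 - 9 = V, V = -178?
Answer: -33582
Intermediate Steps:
o(q, T) = -1183 (o(q, T) = 63 + 7*(-178) = 63 - 1246 = -1183)
-32399 + o(217, 160) = -32399 - 1183 = -33582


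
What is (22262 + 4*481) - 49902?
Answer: -25716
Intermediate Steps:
(22262 + 4*481) - 49902 = (22262 + 1924) - 49902 = 24186 - 49902 = -25716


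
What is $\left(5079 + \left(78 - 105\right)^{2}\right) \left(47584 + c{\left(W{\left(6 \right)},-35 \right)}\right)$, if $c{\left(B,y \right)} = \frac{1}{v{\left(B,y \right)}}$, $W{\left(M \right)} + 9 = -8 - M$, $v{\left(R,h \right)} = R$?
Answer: $\frac{6356455248}{23} \approx 2.7637 \cdot 10^{8}$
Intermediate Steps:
$W{\left(M \right)} = -17 - M$ ($W{\left(M \right)} = -9 - \left(8 + M\right) = -17 - M$)
$c{\left(B,y \right)} = \frac{1}{B}$
$\left(5079 + \left(78 - 105\right)^{2}\right) \left(47584 + c{\left(W{\left(6 \right)},-35 \right)}\right) = \left(5079 + \left(78 - 105\right)^{2}\right) \left(47584 + \frac{1}{-17 - 6}\right) = \left(5079 + \left(-27\right)^{2}\right) \left(47584 + \frac{1}{-17 - 6}\right) = \left(5079 + 729\right) \left(47584 + \frac{1}{-23}\right) = 5808 \left(47584 - \frac{1}{23}\right) = 5808 \cdot \frac{1094431}{23} = \frac{6356455248}{23}$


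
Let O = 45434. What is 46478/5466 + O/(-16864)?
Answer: 133865687/23044656 ≈ 5.8090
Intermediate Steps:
46478/5466 + O/(-16864) = 46478/5466 + 45434/(-16864) = 46478*(1/5466) + 45434*(-1/16864) = 23239/2733 - 22717/8432 = 133865687/23044656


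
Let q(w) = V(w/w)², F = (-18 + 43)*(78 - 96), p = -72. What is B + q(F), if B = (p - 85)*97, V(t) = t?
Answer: -15228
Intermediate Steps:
F = -450 (F = 25*(-18) = -450)
B = -15229 (B = (-72 - 85)*97 = -157*97 = -15229)
q(w) = 1 (q(w) = (w/w)² = 1² = 1)
B + q(F) = -15229 + 1 = -15228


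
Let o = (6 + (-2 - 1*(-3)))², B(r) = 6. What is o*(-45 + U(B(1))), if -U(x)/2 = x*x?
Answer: -5733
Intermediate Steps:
o = 49 (o = (6 + (-2 + 3))² = (6 + 1)² = 7² = 49)
U(x) = -2*x² (U(x) = -2*x*x = -2*x²)
o*(-45 + U(B(1))) = 49*(-45 - 2*6²) = 49*(-45 - 2*36) = 49*(-45 - 72) = 49*(-117) = -5733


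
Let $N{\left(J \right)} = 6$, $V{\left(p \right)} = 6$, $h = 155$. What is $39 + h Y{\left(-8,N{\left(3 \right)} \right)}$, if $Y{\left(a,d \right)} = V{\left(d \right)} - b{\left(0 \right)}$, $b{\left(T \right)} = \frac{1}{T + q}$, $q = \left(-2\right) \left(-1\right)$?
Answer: $\frac{1783}{2} \approx 891.5$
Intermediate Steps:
$q = 2$
$b{\left(T \right)} = \frac{1}{2 + T}$ ($b{\left(T \right)} = \frac{1}{T + 2} = \frac{1}{2 + T}$)
$Y{\left(a,d \right)} = \frac{11}{2}$ ($Y{\left(a,d \right)} = 6 - \frac{1}{2 + 0} = 6 - \frac{1}{2} = \frac{11}{2}$)
$39 + h Y{\left(-8,N{\left(3 \right)} \right)} = 39 + 155 \cdot \frac{11}{2} = 39 + \frac{1705}{2} = \frac{1783}{2}$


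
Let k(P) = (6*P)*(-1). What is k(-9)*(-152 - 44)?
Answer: -10584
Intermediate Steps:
k(P) = -6*P
k(-9)*(-152 - 44) = (-6*(-9))*(-152 - 44) = 54*(-196) = -10584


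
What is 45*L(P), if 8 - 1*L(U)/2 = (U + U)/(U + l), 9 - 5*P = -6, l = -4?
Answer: 1260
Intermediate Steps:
P = 3 (P = 9/5 - ⅕*(-6) = 9/5 + 6/5 = 3)
L(U) = 16 - 4*U/(-4 + U) (L(U) = 16 - 2*(U + U)/(U - 4) = 16 - 2*2*U/(-4 + U) = 16 - 4*U/(-4 + U))
45*L(P) = 45*(4*(-16 + 3*3)/(-4 + 3)) = 45*(4*(-16 + 9)/(-1)) = 45*(4*(-1)*(-7)) = 45*28 = 1260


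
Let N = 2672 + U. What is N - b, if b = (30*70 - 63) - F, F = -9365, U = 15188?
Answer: 6458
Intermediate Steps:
b = 11402 (b = (30*70 - 63) - 1*(-9365) = (2100 - 63) + 9365 = 2037 + 9365 = 11402)
N = 17860 (N = 2672 + 15188 = 17860)
N - b = 17860 - 1*11402 = 17860 - 11402 = 6458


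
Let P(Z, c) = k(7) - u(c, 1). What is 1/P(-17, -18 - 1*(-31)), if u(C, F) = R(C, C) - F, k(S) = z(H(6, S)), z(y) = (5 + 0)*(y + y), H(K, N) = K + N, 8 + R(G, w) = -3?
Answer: 1/142 ≈ 0.0070423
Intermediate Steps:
R(G, w) = -11 (R(G, w) = -8 - 3 = -11)
z(y) = 10*y (z(y) = 5*(2*y) = 10*y)
k(S) = 60 + 10*S (k(S) = 10*(6 + S) = 60 + 10*S)
u(C, F) = -11 - F
P(Z, c) = 142 (P(Z, c) = (60 + 10*7) - (-11 - 1*1) = (60 + 70) - (-11 - 1) = 130 - 1*(-12) = 130 + 12 = 142)
1/P(-17, -18 - 1*(-31)) = 1/142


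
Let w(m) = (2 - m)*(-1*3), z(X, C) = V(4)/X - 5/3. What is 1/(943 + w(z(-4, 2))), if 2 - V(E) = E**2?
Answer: 2/1885 ≈ 0.0010610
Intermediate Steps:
V(E) = 2 - E**2
z(X, C) = -5/3 - 14/X (z(X, C) = (2 - 1*4**2)/X - 5/3 = (2 - 1*16)/X - 5*1/3 = (2 - 16)/X - 5/3 = -14/X - 5/3 = -5/3 - 14/X)
w(m) = -6 + 3*m (w(m) = (2 - m)*(-3) = -6 + 3*m)
1/(943 + w(z(-4, 2))) = 1/(943 + (-6 + 3*(-5/3 - 14/(-4)))) = 1/(943 + (-6 + 3*(-5/3 - 14*(-1/4)))) = 1/(943 + (-6 + 3*(-5/3 + 7/2))) = 1/(943 + (-6 + 3*(11/6))) = 1/(943 + (-6 + 11/2)) = 1/(943 - 1/2) = 1/(1885/2) = 2/1885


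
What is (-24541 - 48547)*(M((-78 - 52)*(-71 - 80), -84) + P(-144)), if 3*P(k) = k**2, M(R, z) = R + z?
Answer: -1933762304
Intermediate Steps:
P(k) = k**2/3
(-24541 - 48547)*(M((-78 - 52)*(-71 - 80), -84) + P(-144)) = (-24541 - 48547)*(((-78 - 52)*(-71 - 80) - 84) + (1/3)*(-144)**2) = -73088*((-130*(-151) - 84) + (1/3)*20736) = -73088*((19630 - 84) + 6912) = -73088*(19546 + 6912) = -73088*26458 = -1933762304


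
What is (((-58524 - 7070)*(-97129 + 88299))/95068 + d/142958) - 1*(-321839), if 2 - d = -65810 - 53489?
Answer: 1114209806007611/3397682786 ≈ 3.2793e+5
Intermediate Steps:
d = 119301 (d = 2 - (-65810 - 53489) = 2 - 1*(-119299) = 2 + 119299 = 119301)
(((-58524 - 7070)*(-97129 + 88299))/95068 + d/142958) - 1*(-321839) = (((-58524 - 7070)*(-97129 + 88299))/95068 + 119301/142958) - 1*(-321839) = (-65594*(-8830)*(1/95068) + 119301*(1/142958)) + 321839 = (579195020*(1/95068) + 119301/142958) + 321839 = (144798755/23767 + 119301/142958) + 321839 = 20702975844157/3397682786 + 321839 = 1114209806007611/3397682786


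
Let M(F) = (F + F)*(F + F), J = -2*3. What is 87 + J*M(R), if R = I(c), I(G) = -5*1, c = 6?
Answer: -513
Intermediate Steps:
I(G) = -5
R = -5
J = -6
M(F) = 4*F**2 (M(F) = (2*F)*(2*F) = 4*F**2)
87 + J*M(R) = 87 - 24*(-5)**2 = 87 - 24*25 = 87 - 6*100 = 87 - 600 = -513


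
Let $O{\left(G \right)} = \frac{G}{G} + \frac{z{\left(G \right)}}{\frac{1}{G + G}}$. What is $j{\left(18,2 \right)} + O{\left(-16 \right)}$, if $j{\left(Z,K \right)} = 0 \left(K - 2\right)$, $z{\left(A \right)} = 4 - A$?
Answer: $-639$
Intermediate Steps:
$j{\left(Z,K \right)} = 0$ ($j{\left(Z,K \right)} = 0 \left(-2 + K\right) = 0$)
$O{\left(G \right)} = 1 + 2 G \left(4 - G\right)$ ($O{\left(G \right)} = \frac{G}{G} + \frac{4 - G}{\frac{1}{G + G}} = 1 + \frac{4 - G}{\frac{1}{2 G}} = 1 + \frac{4 - G}{\frac{1}{2} \frac{1}{G}} = 1 + \left(4 - G\right) 2 G = 1 + 2 G \left(4 - G\right)$)
$j{\left(18,2 \right)} + O{\left(-16 \right)} = 0 + \left(1 - - 32 \left(-4 - 16\right)\right) = 0 + \left(1 - \left(-32\right) \left(-20\right)\right) = 0 + \left(1 - 640\right) = 0 - 639 = -639$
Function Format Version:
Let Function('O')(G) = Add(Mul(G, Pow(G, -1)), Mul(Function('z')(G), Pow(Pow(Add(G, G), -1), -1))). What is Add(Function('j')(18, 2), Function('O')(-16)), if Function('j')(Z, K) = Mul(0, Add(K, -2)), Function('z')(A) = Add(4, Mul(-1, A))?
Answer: -639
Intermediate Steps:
Function('j')(Z, K) = 0 (Function('j')(Z, K) = Mul(0, Add(-2, K)) = 0)
Function('O')(G) = Add(1, Mul(2, G, Add(4, Mul(-1, G)))) (Function('O')(G) = Add(Mul(G, Pow(G, -1)), Mul(Add(4, Mul(-1, G)), Pow(Pow(Add(G, G), -1), -1))) = Add(1, Mul(Add(4, Mul(-1, G)), Pow(Pow(Mul(2, G), -1), -1))) = Add(1, Mul(Add(4, Mul(-1, G)), Pow(Mul(Rational(1, 2), Pow(G, -1)), -1))) = Add(1, Mul(Add(4, Mul(-1, G)), Mul(2, G))) = Add(1, Mul(2, G, Add(4, Mul(-1, G)))))
Add(Function('j')(18, 2), Function('O')(-16)) = Add(0, Add(1, Mul(-2, -16, Add(-4, -16)))) = Add(0, Add(1, Mul(-2, -16, -20))) = Add(0, Add(1, -640)) = Add(0, -639) = -639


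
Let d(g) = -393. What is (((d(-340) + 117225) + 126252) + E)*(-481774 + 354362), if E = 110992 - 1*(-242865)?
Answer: -76057446692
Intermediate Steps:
E = 353857 (E = 110992 + 242865 = 353857)
(((d(-340) + 117225) + 126252) + E)*(-481774 + 354362) = (((-393 + 117225) + 126252) + 353857)*(-481774 + 354362) = ((116832 + 126252) + 353857)*(-127412) = (243084 + 353857)*(-127412) = 596941*(-127412) = -76057446692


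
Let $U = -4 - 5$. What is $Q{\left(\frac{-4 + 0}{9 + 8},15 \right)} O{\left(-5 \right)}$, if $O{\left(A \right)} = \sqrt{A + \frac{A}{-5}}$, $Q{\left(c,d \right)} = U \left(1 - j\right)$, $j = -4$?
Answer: $- 90 i \approx - 90.0 i$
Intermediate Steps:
$U = -9$ ($U = -4 - 5 = -9$)
$Q{\left(c,d \right)} = -45$ ($Q{\left(c,d \right)} = - 9 \left(1 - -4\right) = - 9 \left(1 + 4\right) = \left(-9\right) 5 = -45$)
$O{\left(A \right)} = \frac{2 \sqrt{5} \sqrt{A}}{5}$ ($O{\left(A \right)} = \sqrt{A + A \left(- \frac{1}{5}\right)} = \sqrt{A - \frac{A}{5}} = \sqrt{\frac{4 A}{5}} = \frac{2 \sqrt{5} \sqrt{A}}{5}$)
$Q{\left(\frac{-4 + 0}{9 + 8},15 \right)} O{\left(-5 \right)} = - 45 \frac{2 \sqrt{5} \sqrt{-5}}{5} = - 45 \frac{2 \sqrt{5} i \sqrt{5}}{5} = - 45 \cdot 2 i = - 90 i$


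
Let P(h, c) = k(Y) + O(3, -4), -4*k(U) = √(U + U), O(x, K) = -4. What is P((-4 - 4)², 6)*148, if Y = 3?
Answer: -592 - 37*√6 ≈ -682.63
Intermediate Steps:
k(U) = -√2*√U/4 (k(U) = -√(U + U)/4 = -√2*√U/4)
P(h, c) = -4 - √6/4 (P(h, c) = -√2*√3/4 - 4 = -√6/4 - 4 = -4 - √6/4)
P((-4 - 4)², 6)*148 = (-4 - √6/4)*148 = -592 - 37*√6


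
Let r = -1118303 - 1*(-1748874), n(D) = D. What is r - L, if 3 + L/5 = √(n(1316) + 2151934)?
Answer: 630586 - 75*√9570 ≈ 6.2325e+5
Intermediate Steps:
r = 630571 (r = -1118303 + 1748874 = 630571)
L = -15 + 75*√9570 (L = -15 + 5*√(1316 + 2151934) = -15 + 5*√2153250 = -15 + 5*(15*√9570) = -15 + 75*√9570 ≈ 7322.0)
r - L = 630571 - (-15 + 75*√9570) = 630571 + (15 - 75*√9570) = 630586 - 75*√9570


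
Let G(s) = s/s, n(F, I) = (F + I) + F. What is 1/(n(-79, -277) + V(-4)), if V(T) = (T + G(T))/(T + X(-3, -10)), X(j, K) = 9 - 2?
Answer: -1/436 ≈ -0.0022936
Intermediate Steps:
X(j, K) = 7
n(F, I) = I + 2*F
G(s) = 1
V(T) = (1 + T)/(7 + T) (V(T) = (T + 1)/(T + 7) = (1 + T)/(7 + T))
1/(n(-79, -277) + V(-4)) = 1/((-277 + 2*(-79)) + (1 - 4)/(7 - 4)) = 1/((-277 - 158) - 3/3) = 1/(-435 + (⅓)*(-3)) = 1/(-435 - 1) = 1/(-436) = -1/436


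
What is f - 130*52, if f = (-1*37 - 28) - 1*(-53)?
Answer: -6772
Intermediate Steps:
f = -12 (f = (-37 - 28) + 53 = -65 + 53 = -12)
f - 130*52 = -12 - 130*52 = -12 - 6760 = -6772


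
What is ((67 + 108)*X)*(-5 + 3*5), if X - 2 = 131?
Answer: 232750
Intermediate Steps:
X = 133 (X = 2 + 131 = 133)
((67 + 108)*X)*(-5 + 3*5) = ((67 + 108)*133)*(-5 + 3*5) = (175*133)*(-5 + 15) = 23275*10 = 232750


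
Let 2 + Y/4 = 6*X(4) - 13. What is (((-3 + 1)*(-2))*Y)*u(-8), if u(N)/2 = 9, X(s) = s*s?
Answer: 23328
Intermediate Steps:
X(s) = s²
u(N) = 18 (u(N) = 2*9 = 18)
Y = 324 (Y = -8 + 4*(6*4² - 13) = -8 + 4*(6*16 - 13) = -8 + 4*(96 - 13) = -8 + 4*83 = -8 + 332 = 324)
(((-3 + 1)*(-2))*Y)*u(-8) = (((-3 + 1)*(-2))*324)*18 = (-2*(-2)*324)*18 = (4*324)*18 = 1296*18 = 23328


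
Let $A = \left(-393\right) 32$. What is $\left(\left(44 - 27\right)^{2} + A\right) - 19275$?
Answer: $-31562$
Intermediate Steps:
$A = -12576$
$\left(\left(44 - 27\right)^{2} + A\right) - 19275 = \left(\left(44 - 27\right)^{2} - 12576\right) - 19275 = \left(17^{2} - 12576\right) - 19275 = \left(289 - 12576\right) - 19275 = -12287 - 19275 = -31562$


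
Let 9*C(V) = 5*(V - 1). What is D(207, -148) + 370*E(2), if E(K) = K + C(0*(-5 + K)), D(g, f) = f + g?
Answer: 5341/9 ≈ 593.44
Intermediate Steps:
C(V) = -5/9 + 5*V/9 (C(V) = (5*(V - 1))/9 = (5*(-1 + V))/9 = (-5 + 5*V)/9 = -5/9 + 5*V/9)
E(K) = -5/9 + K (E(K) = K + (-5/9 + 5*(0*(-5 + K))/9) = K + (-5/9 + (5/9)*0) = K + (-5/9 + 0) = K - 5/9 = -5/9 + K)
D(207, -148) + 370*E(2) = (-148 + 207) + 370*(-5/9 + 2) = 59 + 370*(13/9) = 59 + 4810/9 = 5341/9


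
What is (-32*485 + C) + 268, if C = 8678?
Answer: -6574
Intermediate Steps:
(-32*485 + C) + 268 = (-32*485 + 8678) + 268 = (-15520 + 8678) + 268 = -6842 + 268 = -6574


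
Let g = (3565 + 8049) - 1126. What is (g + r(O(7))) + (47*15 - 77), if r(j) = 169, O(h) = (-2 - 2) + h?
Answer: 11285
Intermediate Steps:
O(h) = -4 + h
g = 10488 (g = 11614 - 1126 = 10488)
(g + r(O(7))) + (47*15 - 77) = (10488 + 169) + (47*15 - 77) = 10657 + (705 - 77) = 10657 + 628 = 11285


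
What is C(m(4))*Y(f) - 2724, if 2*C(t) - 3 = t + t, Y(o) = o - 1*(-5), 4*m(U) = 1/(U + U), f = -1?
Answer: -21743/8 ≈ -2717.9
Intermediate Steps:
m(U) = 1/(8*U) (m(U) = 1/(4*(U + U)) = 1/(4*((2*U))) = (1/(2*U))/4 = 1/(8*U))
Y(o) = 5 + o (Y(o) = o + 5 = 5 + o)
C(t) = 3/2 + t (C(t) = 3/2 + (t + t)/2 = 3/2 + (2*t)/2 = 3/2 + t)
C(m(4))*Y(f) - 2724 = (3/2 + (1/8)/4)*(5 - 1) - 2724 = (3/2 + (1/8)*(1/4))*4 - 2724 = (3/2 + 1/32)*4 - 2724 = (49/32)*4 - 2724 = 49/8 - 2724 = -21743/8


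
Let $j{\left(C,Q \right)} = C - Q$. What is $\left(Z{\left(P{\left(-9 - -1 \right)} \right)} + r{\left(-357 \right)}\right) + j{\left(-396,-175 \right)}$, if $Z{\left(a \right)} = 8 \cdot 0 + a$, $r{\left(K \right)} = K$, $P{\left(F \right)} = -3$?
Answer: $-581$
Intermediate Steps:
$Z{\left(a \right)} = a$ ($Z{\left(a \right)} = 0 + a = a$)
$\left(Z{\left(P{\left(-9 - -1 \right)} \right)} + r{\left(-357 \right)}\right) + j{\left(-396,-175 \right)} = \left(-3 - 357\right) - 221 = -360 + \left(-396 + 175\right) = -360 - 221 = -581$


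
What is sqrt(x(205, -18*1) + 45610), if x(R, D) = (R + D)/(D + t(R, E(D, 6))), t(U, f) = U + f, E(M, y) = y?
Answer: sqrt(1698962981)/193 ≈ 213.57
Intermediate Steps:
x(R, D) = (D + R)/(6 + D + R) (x(R, D) = (R + D)/(D + (R + 6)) = (D + R)/(D + (6 + R)) = (D + R)/(6 + D + R))
sqrt(x(205, -18*1) + 45610) = sqrt((-18*1 + 205)/(6 - 18*1 + 205) + 45610) = sqrt((-18 + 205)/(6 - 18 + 205) + 45610) = sqrt(187/193 + 45610) = sqrt(8802917/193) = sqrt(1698962981)/193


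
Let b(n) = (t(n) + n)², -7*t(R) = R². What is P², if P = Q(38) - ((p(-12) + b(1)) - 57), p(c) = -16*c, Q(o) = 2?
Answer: 42941809/2401 ≈ 17885.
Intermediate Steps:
t(R) = -R²/7
b(n) = (n - n²/7)² (b(n) = (-n²/7 + n)² = (n - n²/7)²)
P = -6553/49 (P = 2 - ((-16*(-12) + (1/49)*1²*(-7 + 1)²) - 57) = 2 - ((192 + (1/49)*1*(-6)²) - 57) = 2 - ((192 + (1/49)*1*36) - 57) = 2 - ((192 + 36/49) - 57) = 2 - (9444/49 - 57) = 2 - 1*6651/49 = 2 - 6651/49 = -6553/49 ≈ -133.73)
P² = (-6553/49)² = 42941809/2401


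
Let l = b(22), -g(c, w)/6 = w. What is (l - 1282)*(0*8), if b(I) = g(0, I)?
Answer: 0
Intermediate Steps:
g(c, w) = -6*w
b(I) = -6*I
l = -132 (l = -6*22 = -132)
(l - 1282)*(0*8) = (-132 - 1282)*(0*8) = -1414*0 = 0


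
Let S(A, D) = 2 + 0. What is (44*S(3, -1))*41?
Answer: 3608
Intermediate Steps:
S(A, D) = 2
(44*S(3, -1))*41 = (44*2)*41 = 88*41 = 3608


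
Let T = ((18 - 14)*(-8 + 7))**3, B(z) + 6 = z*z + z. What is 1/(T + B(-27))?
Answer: 1/632 ≈ 0.0015823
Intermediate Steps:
B(z) = -6 + z + z**2 (B(z) = -6 + (z*z + z) = -6 + (z**2 + z) = -6 + (z + z**2) = -6 + z + z**2)
T = -64 (T = (4*(-1))**3 = (-4)**3 = -64)
1/(T + B(-27)) = 1/(-64 + (-6 - 27 + (-27)**2)) = 1/(-64 + (-6 - 27 + 729)) = 1/(-64 + 696) = 1/632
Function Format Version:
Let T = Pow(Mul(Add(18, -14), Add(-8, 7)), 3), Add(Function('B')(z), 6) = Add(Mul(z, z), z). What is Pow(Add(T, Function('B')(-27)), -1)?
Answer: Rational(1, 632) ≈ 0.0015823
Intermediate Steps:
Function('B')(z) = Add(-6, z, Pow(z, 2)) (Function('B')(z) = Add(-6, Add(Mul(z, z), z)) = Add(-6, Add(Pow(z, 2), z)) = Add(-6, Add(z, Pow(z, 2))) = Add(-6, z, Pow(z, 2)))
T = -64 (T = Pow(Mul(4, -1), 3) = Pow(-4, 3) = -64)
Pow(Add(T, Function('B')(-27)), -1) = Pow(Add(-64, Add(-6, -27, Pow(-27, 2))), -1) = Pow(Add(-64, Add(-6, -27, 729)), -1) = Pow(Add(-64, 696), -1) = Pow(632, -1) = Rational(1, 632)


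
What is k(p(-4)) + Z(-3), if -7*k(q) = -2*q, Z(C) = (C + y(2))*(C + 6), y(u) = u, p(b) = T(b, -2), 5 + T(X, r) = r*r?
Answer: -23/7 ≈ -3.2857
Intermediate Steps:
T(X, r) = -5 + r**2 (T(X, r) = -5 + r*r = -5 + r**2)
p(b) = -1 (p(b) = -5 + (-2)**2 = -5 + 4 = -1)
Z(C) = (2 + C)*(6 + C) (Z(C) = (C + 2)*(C + 6) = (2 + C)*(6 + C))
k(q) = 2*q/7 (k(q) = -(-2)*q/7 = 2*q/7)
k(p(-4)) + Z(-3) = (2/7)*(-1) + (12 + (-3)**2 + 8*(-3)) = -2/7 + (12 + 9 - 24) = -2/7 - 3 = -23/7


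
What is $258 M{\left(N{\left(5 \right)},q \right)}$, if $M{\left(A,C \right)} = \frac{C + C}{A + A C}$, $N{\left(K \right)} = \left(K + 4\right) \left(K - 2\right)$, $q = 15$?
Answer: $\frac{215}{12} \approx 17.917$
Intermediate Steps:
$N{\left(K \right)} = \left(-2 + K\right) \left(4 + K\right)$ ($N{\left(K \right)} = \left(4 + K\right) \left(-2 + K\right) = \left(-2 + K\right) \left(4 + K\right)$)
$M{\left(A,C \right)} = \frac{2 C}{A + A C}$
$258 M{\left(N{\left(5 \right)},q \right)} = 258 \cdot 2 \cdot 15 \frac{1}{-8 + 5^{2} + 2 \cdot 5} \frac{1}{1 + 15} = 258 \cdot 2 \cdot 15 \frac{1}{-8 + 25 + 10} \cdot \frac{1}{16} = 258 \cdot 2 \cdot 15 \cdot \frac{1}{27} \cdot \frac{1}{16} = 258 \cdot \frac{5}{72} = \frac{215}{12}$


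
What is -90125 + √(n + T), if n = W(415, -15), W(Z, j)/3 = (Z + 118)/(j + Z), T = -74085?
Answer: -90125 + 3*I*√3292489/20 ≈ -90125.0 + 272.18*I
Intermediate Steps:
W(Z, j) = 3*(118 + Z)/(Z + j) (W(Z, j) = 3*((Z + 118)/(j + Z)) = 3*((118 + Z)/(Z + j)) = 3*(118 + Z)/(Z + j))
n = 1599/400 (n = 3*(118 + 415)/(415 - 15) = 3*533/400 = 3*(1/400)*533 = 1599/400 ≈ 3.9975)
-90125 + √(n + T) = -90125 + √(1599/400 - 74085) = -90125 + √(-29632401/400) = -90125 + 3*I*√3292489/20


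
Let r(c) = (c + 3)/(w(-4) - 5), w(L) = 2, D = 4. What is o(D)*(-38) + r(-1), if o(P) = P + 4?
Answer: -914/3 ≈ -304.67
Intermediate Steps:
r(c) = -1 - c/3 (r(c) = (c + 3)/(2 - 5) = (3 + c)/(-3) = (3 + c)*(-⅓) = -1 - c/3)
o(P) = 4 + P
o(D)*(-38) + r(-1) = (4 + 4)*(-38) + (-1 - ⅓*(-1)) = 8*(-38) + (-1 + ⅓) = -304 - ⅔ = -914/3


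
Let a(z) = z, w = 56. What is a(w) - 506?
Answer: -450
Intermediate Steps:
a(w) - 506 = 56 - 506 = -450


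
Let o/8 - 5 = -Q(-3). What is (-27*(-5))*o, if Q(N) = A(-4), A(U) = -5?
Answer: 10800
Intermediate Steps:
Q(N) = -5
o = 80 (o = 40 + 8*(-1*(-5)) = 40 + 8*5 = 40 + 40 = 80)
(-27*(-5))*o = -27*(-5)*80 = 135*80 = 10800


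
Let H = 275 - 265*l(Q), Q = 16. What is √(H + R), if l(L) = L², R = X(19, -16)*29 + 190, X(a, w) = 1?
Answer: I*√67346 ≈ 259.51*I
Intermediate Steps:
R = 219 (R = 1*29 + 190 = 29 + 190 = 219)
H = -67565 (H = 275 - 265*16² = 275 - 265*256 = 275 - 67840 = -67565)
√(H + R) = √(-67565 + 219) = √(-67346) = I*√67346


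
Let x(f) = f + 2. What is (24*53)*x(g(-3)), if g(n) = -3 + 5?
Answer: 5088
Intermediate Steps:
g(n) = 2
x(f) = 2 + f
(24*53)*x(g(-3)) = (24*53)*(2 + 2) = 1272*4 = 5088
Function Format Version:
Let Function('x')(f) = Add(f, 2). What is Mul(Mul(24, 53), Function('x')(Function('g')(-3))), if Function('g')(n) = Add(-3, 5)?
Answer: 5088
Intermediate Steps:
Function('g')(n) = 2
Function('x')(f) = Add(2, f)
Mul(Mul(24, 53), Function('x')(Function('g')(-3))) = Mul(Mul(24, 53), Add(2, 2)) = Mul(1272, 4) = 5088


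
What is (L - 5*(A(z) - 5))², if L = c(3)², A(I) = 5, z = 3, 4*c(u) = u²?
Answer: 6561/256 ≈ 25.629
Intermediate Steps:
c(u) = u²/4
L = 81/16 (L = ((¼)*3²)² = ((¼)*9)² = (9/4)² = 81/16 ≈ 5.0625)
(L - 5*(A(z) - 5))² = (81/16 - 5*(5 - 5))² = (81/16 - 5*0)² = (81/16 + 0)² = (81/16)² = 6561/256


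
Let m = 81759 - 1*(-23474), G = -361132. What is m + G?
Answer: -255899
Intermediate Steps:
m = 105233 (m = 81759 + 23474 = 105233)
m + G = 105233 - 361132 = -255899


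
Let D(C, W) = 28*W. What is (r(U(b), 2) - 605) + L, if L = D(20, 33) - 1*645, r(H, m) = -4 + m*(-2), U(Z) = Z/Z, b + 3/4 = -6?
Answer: -334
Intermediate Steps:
b = -27/4 (b = -¾ - 6 = -27/4 ≈ -6.7500)
U(Z) = 1
r(H, m) = -4 - 2*m
L = 279 (L = 28*33 - 1*645 = 924 - 645 = 279)
(r(U(b), 2) - 605) + L = ((-4 - 2*2) - 605) + 279 = ((-4 - 4) - 605) + 279 = (-8 - 605) + 279 = -613 + 279 = -334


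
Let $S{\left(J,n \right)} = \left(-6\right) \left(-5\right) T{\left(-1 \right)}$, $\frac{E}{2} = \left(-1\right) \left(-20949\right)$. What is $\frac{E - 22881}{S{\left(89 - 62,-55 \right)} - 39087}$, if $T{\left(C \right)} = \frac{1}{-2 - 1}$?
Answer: $- \frac{19017}{39097} \approx -0.48641$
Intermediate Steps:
$E = 41898$ ($E = 2 \left(\left(-1\right) \left(-20949\right)\right) = 2 \cdot 20949 = 41898$)
$T{\left(C \right)} = - \frac{1}{3}$ ($T{\left(C \right)} = \frac{1}{-3} = - \frac{1}{3}$)
$S{\left(J,n \right)} = -10$ ($S{\left(J,n \right)} = \left(-6\right) \left(-5\right) \left(- \frac{1}{3}\right) = 30 \left(- \frac{1}{3}\right) = -10$)
$\frac{E - 22881}{S{\left(89 - 62,-55 \right)} - 39087} = \frac{41898 - 22881}{-10 - 39087} = \frac{19017}{-39097} = 19017 \left(- \frac{1}{39097}\right) = - \frac{19017}{39097}$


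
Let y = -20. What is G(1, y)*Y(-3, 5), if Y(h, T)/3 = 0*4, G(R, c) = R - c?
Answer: 0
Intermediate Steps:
Y(h, T) = 0 (Y(h, T) = 3*(0*4) = 3*0 = 0)
G(1, y)*Y(-3, 5) = (1 - 1*(-20))*0 = (1 + 20)*0 = 21*0 = 0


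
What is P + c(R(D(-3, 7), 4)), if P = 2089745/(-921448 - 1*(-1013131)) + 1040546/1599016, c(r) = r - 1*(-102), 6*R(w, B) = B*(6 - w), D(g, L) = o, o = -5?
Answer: 9732742622983/73301291964 ≈ 132.78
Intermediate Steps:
D(g, L) = -5
R(w, B) = B*(6 - w)/6 (R(w, B) = (B*(6 - w))/6 = B*(6 - w)/6)
c(r) = 102 + r (c(r) = r + 102 = 102 + r)
P = 1718468034919/73301291964 (P = 2089745/(-921448 + 1013131) + 1040546*(1/1599016) = 2089745/91683 + 520273/799508 = 1718468034919/73301291964 ≈ 23.444)
P + c(R(D(-3, 7), 4)) = 1718468034919/73301291964 + (102 + (1/6)*4*(6 - 1*(-5))) = 1718468034919/73301291964 + (102 + (1/6)*4*(6 + 5)) = 1718468034919/73301291964 + (102 + (1/6)*4*11) = 1718468034919/73301291964 + (102 + 22/3) = 1718468034919/73301291964 + 328/3 = 9732742622983/73301291964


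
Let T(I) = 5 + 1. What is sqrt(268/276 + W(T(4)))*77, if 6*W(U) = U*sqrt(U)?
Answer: 77*sqrt(4623 + 4761*sqrt(6))/69 ≈ 142.41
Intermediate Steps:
T(I) = 6
W(U) = U**(3/2)/6 (W(U) = (U*sqrt(U))/6 = U**(3/2)/6)
sqrt(268/276 + W(T(4)))*77 = sqrt(268/276 + 6**(3/2)/6)*77 = sqrt(268*(1/276) + (6*sqrt(6))/6)*77 = sqrt(67/69 + sqrt(6))*77 = 77*sqrt(67/69 + sqrt(6))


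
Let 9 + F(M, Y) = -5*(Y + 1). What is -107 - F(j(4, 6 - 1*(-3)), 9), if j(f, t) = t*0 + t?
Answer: -48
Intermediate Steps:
j(f, t) = t (j(f, t) = 0 + t = t)
F(M, Y) = -14 - 5*Y (F(M, Y) = -9 - 5*(Y + 1) = -9 - 5*(1 + Y) = -9 + (-5 - 5*Y) = -14 - 5*Y)
-107 - F(j(4, 6 - 1*(-3)), 9) = -107 - (-14 - 5*9) = -107 - (-14 - 45) = -107 - 1*(-59) = -107 + 59 = -48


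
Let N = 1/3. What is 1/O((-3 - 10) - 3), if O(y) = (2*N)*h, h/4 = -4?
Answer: -3/32 ≈ -0.093750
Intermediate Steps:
N = ⅓ ≈ 0.33333
h = -16 (h = 4*(-4) = -16)
O(y) = -32/3 (O(y) = (2*(⅓))*(-16) = (⅔)*(-16) = -32/3)
1/O((-3 - 10) - 3) = 1/(-32/3) = -3/32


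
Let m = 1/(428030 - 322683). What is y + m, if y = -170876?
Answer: -18001273971/105347 ≈ -1.7088e+5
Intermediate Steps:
m = 1/105347 ≈ 9.4924e-6
y + m = -170876 + 1/105347 = -18001273971/105347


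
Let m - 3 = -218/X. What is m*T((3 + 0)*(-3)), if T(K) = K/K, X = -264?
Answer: 505/132 ≈ 3.8258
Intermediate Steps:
m = 505/132 (m = 3 - 218/(-264) = 3 - 218*(-1/264) = 3 + 109/132 = 505/132 ≈ 3.8258)
T(K) = 1
m*T((3 + 0)*(-3)) = (505/132)*1 = 505/132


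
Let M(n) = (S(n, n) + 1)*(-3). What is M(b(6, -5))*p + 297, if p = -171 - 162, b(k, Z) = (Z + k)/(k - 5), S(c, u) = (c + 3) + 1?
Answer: 6291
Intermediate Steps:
S(c, u) = 4 + c (S(c, u) = (3 + c) + 1 = 4 + c)
b(k, Z) = (Z + k)/(-5 + k)
M(n) = -15 - 3*n (M(n) = ((4 + n) + 1)*(-3) = (5 + n)*(-3) = -15 - 3*n)
p = -333
M(b(6, -5))*p + 297 = (-15 - 3*(-5 + 6)/(-5 + 6))*(-333) + 297 = (-15 - 3/1)*(-333) + 297 = (-15 - 3)*(-333) + 297 = -18*(-333) + 297 = 5994 + 297 = 6291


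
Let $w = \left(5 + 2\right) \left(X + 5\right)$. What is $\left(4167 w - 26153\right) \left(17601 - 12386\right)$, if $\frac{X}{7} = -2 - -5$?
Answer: $3818636815$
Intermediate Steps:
$X = 21$ ($X = 7 \left(-2 - -5\right) = 7 \left(-2 + 5\right) = 7 \cdot 3 = 21$)
$w = 182$ ($w = \left(5 + 2\right) \left(21 + 5\right) = 7 \cdot 26 = 182$)
$\left(4167 w - 26153\right) \left(17601 - 12386\right) = \left(4167 \cdot 182 - 26153\right) \left(17601 - 12386\right) = \left(758394 - 26153\right) 5215 = 732241 \cdot 5215 = 3818636815$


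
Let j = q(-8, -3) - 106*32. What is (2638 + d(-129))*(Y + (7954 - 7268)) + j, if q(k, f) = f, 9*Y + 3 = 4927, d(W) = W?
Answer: 27814327/9 ≈ 3.0905e+6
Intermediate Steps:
Y = 4924/9 (Y = -⅓ + (⅑)*4927 = -⅓ + 4927/9 = 4924/9 ≈ 547.11)
j = -3395 (j = -3 - 106*32 = -3 - 3392 = -3395)
(2638 + d(-129))*(Y + (7954 - 7268)) + j = (2638 - 129)*(4924/9 + (7954 - 7268)) - 3395 = 2509*(4924/9 + 686) - 3395 = 2509*(11098/9) - 3395 = 27844882/9 - 3395 = 27814327/9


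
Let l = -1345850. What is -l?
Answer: 1345850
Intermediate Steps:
-l = -1*(-1345850) = 1345850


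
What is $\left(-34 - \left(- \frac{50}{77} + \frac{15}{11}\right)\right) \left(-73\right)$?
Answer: $\frac{17739}{7} \approx 2534.1$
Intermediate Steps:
$\left(-34 - \left(- \frac{50}{77} + \frac{15}{11}\right)\right) \left(-73\right) = \left(-34 - \frac{5}{7}\right) \left(-73\right) = \left(- \frac{243}{7}\right) \left(-73\right) = \frac{17739}{7}$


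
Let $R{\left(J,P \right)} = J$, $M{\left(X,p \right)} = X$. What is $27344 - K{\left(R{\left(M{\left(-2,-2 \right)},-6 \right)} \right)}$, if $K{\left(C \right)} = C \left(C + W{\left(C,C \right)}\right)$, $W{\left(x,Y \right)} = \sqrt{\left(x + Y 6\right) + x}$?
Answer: $27340 + 8 i \approx 27340.0 + 8.0 i$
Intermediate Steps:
$W{\left(x,Y \right)} = \sqrt{2 x + 6 Y}$ ($W{\left(x,Y \right)} = \sqrt{\left(x + 6 Y\right) + x} = \sqrt{2 x + 6 Y}$)
$K{\left(C \right)} = C \left(C + 2 \sqrt{2} \sqrt{C}\right)$ ($K{\left(C \right)} = C \left(C + \sqrt{2 C + 6 C}\right) = C \left(C + \sqrt{8 C}\right) = C \left(C + 2 \sqrt{2} \sqrt{C}\right)$)
$27344 - K{\left(R{\left(M{\left(-2,-2 \right)},-6 \right)} \right)} = 27344 - - 2 \left(-2 + 2 \sqrt{2} \sqrt{-2}\right) = 27344 - - 2 \left(-2 + 2 \sqrt{2} i \sqrt{2}\right) = 27344 - - 2 \left(-2 + 4 i\right) = 27344 - \left(4 - 8 i\right) = 27340 + 8 i$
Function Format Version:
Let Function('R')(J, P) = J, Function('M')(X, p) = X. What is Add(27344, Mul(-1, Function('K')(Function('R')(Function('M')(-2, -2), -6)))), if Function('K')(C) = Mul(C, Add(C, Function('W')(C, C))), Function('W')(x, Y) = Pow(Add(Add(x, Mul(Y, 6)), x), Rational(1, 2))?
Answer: Add(27340, Mul(8, I)) ≈ Add(27340., Mul(8.0000, I))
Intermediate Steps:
Function('W')(x, Y) = Pow(Add(Mul(2, x), Mul(6, Y)), Rational(1, 2)) (Function('W')(x, Y) = Pow(Add(Add(x, Mul(6, Y)), x), Rational(1, 2)) = Pow(Add(Mul(2, x), Mul(6, Y)), Rational(1, 2)))
Function('K')(C) = Mul(C, Add(C, Mul(2, Pow(2, Rational(1, 2)), Pow(C, Rational(1, 2))))) (Function('K')(C) = Mul(C, Add(C, Pow(Add(Mul(2, C), Mul(6, C)), Rational(1, 2)))) = Mul(C, Add(C, Pow(Mul(8, C), Rational(1, 2)))) = Mul(C, Add(C, Mul(2, Pow(2, Rational(1, 2)), Pow(C, Rational(1, 2))))))
Add(27344, Mul(-1, Function('K')(Function('R')(Function('M')(-2, -2), -6)))) = Add(27344, Mul(-1, Mul(-2, Add(-2, Mul(2, Pow(2, Rational(1, 2)), Pow(-2, Rational(1, 2))))))) = Add(27344, Mul(-1, Mul(-2, Add(-2, Mul(2, Pow(2, Rational(1, 2)), Mul(I, Pow(2, Rational(1, 2)))))))) = Add(27344, Mul(-1, Mul(-2, Add(-2, Mul(4, I))))) = Add(27344, Mul(-1, Add(4, Mul(-8, I)))) = Add(27344, Add(-4, Mul(8, I))) = Add(27340, Mul(8, I))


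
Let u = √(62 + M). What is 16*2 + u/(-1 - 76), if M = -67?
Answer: 32 - I*√5/77 ≈ 32.0 - 0.02904*I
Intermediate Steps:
u = I*√5 (u = √(62 - 67) = √(-5) = I*√5 ≈ 2.2361*I)
16*2 + u/(-1 - 76) = 16*2 + (I*√5)/(-1 - 76) = 32 + (I*√5)/(-77) = 32 + (I*√5)*(-1/77) = 32 - I*√5/77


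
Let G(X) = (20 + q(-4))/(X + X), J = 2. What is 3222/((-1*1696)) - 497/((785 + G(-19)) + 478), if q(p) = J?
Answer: -23324555/10170064 ≈ -2.2935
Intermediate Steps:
q(p) = 2
G(X) = 11/X (G(X) = (20 + 2)/(X + X) = 22/((2*X)) = 22*(1/(2*X)) = 11/X)
3222/((-1*1696)) - 497/((785 + G(-19)) + 478) = 3222/((-1*1696)) - 497/((785 + 11/(-19)) + 478) = 3222/(-1696) - 497/((785 + 11*(-1/19)) + 478) = 3222*(-1/1696) - 497/((785 - 11/19) + 478) = -1611/848 - 497/(14904/19 + 478) = -1611/848 - 497/23986/19 = -1611/848 - 497*19/23986 = -1611/848 - 9443/23986 = -23324555/10170064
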